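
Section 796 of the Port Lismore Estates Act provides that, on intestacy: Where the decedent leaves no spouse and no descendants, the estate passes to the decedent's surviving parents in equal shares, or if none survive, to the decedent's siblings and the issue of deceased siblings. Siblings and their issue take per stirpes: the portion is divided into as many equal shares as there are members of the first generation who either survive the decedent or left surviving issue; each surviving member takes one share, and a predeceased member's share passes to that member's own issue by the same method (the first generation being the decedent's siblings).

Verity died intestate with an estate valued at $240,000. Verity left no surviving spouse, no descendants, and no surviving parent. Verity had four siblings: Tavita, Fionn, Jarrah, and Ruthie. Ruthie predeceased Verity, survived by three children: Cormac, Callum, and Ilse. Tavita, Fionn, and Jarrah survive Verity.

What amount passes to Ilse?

The entire $240,000 passes to the siblings and their issue.
That amount ($240,000) is divided into 4 shares of $60,000: Tavita, Fionn, and Jarrah each take $60,000; Ruthie's $60,000 share passes to Ruthie's issue.
Ruthie's share ($60,000) is divided into 3 shares of $20,000: Cormac, Callum, and Ilse each take $20,000.

Ilse receives $20,000.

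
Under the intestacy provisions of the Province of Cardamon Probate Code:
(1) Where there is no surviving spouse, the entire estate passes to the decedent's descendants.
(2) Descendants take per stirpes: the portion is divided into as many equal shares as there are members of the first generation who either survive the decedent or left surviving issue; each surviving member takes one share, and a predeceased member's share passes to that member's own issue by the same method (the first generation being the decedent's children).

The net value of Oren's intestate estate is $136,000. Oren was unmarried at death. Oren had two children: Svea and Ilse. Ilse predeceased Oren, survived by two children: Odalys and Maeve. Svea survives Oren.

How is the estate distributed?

Svea: $68,000; Odalys: $34,000; Maeve: $34,000

The entire $136,000 passes to the descendants.
That amount ($136,000) is divided into 2 shares of $68,000: Svea takes $68,000; Ilse's $68,000 share passes to Ilse's issue.
Ilse's share ($68,000) is divided into 2 shares of $34,000: Odalys and Maeve each take $34,000.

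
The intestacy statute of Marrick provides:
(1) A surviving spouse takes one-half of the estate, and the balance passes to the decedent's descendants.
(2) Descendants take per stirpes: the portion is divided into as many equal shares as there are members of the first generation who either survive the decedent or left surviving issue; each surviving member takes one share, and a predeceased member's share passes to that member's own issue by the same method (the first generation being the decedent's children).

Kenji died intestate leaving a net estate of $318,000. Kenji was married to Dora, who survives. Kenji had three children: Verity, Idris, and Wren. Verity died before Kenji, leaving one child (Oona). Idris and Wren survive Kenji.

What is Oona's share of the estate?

Dora takes one-half of $318,000 = $159,000. The remaining $159,000 passes to the descendants.
The descendants' portion ($159,000) is divided into 3 shares of $53,000: Idris and Wren each take $53,000; Verity's $53,000 share passes to Verity's issue.
Verity's share ($53,000) passes entirely to Oona.

Oona receives $53,000.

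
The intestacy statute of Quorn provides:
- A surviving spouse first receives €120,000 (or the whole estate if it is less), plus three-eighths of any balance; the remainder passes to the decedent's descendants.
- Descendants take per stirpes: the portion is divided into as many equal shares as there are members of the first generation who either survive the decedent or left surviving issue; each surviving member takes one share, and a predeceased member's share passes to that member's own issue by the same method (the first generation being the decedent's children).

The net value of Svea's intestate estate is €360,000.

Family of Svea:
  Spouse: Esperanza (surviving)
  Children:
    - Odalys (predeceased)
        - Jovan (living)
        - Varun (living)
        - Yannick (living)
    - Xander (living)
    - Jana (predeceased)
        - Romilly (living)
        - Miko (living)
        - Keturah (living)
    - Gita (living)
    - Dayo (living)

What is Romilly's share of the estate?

Esperanza first takes €120,000, leaving a balance of €240,000. Esperanza then takes three-eighths of the balance (€90,000), for a total of €210,000. The remaining €150,000 passes to the descendants.
The descendants' portion (€150,000) is divided into 5 shares of €30,000: Xander, Gita, and Dayo each take €30,000; Odalys's €30,000 share passes to Odalys's issue; Jana's €30,000 share passes to Jana's issue.
Odalys's share (€30,000) is divided into 3 shares of €10,000: Jovan, Varun, and Yannick each take €10,000.
Jana's share (€30,000) is divided into 3 shares of €10,000: Romilly, Miko, and Keturah each take €10,000.

Romilly receives €10,000.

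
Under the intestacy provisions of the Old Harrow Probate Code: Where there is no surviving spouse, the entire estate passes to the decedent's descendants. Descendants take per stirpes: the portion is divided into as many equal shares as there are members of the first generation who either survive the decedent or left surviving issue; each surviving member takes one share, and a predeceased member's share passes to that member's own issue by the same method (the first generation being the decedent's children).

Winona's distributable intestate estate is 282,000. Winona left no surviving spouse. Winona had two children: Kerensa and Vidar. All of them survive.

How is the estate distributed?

The entire 282,000 passes to the descendants.
That amount (282,000) is divided into 2 shares of 141,000: Kerensa and Vidar each take 141,000.

Kerensa: 141,000; Vidar: 141,000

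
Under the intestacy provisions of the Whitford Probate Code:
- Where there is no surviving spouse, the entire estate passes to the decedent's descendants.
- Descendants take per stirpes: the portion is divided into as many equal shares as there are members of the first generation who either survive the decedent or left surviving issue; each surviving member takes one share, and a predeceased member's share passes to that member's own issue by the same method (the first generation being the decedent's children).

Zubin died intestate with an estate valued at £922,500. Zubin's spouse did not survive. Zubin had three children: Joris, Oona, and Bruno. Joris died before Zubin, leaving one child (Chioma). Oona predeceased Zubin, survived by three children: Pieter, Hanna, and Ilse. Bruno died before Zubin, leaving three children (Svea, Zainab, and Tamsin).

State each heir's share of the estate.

Chioma: £307,500; Pieter: £102,500; Hanna: £102,500; Ilse: £102,500; Svea: £102,500; Zainab: £102,500; Tamsin: £102,500

The entire £922,500 passes to the descendants.
That amount (£922,500) is divided into 3 shares of £307,500: Joris's £307,500 share passes to Joris's issue; Oona's £307,500 share passes to Oona's issue; Bruno's £307,500 share passes to Bruno's issue.
Joris's share (£307,500) passes entirely to Chioma.
Oona's share (£307,500) is divided into 3 shares of £102,500: Pieter, Hanna, and Ilse each take £102,500.
Bruno's share (£307,500) is divided into 3 shares of £102,500: Svea, Zainab, and Tamsin each take £102,500.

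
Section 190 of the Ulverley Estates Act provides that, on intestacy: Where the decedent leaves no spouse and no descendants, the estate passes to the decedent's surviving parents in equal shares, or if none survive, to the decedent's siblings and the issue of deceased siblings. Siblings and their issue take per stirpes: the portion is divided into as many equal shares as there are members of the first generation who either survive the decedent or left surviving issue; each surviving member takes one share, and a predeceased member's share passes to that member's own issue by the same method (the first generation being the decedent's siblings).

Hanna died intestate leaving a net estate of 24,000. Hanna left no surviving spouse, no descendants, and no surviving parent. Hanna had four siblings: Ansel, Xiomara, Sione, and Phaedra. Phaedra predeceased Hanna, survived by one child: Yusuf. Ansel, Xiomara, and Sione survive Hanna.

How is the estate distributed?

Ansel: 6,000; Xiomara: 6,000; Sione: 6,000; Yusuf: 6,000

The entire 24,000 passes to the siblings and their issue.
That amount (24,000) is divided into 4 shares of 6,000: Ansel, Xiomara, and Sione each take 6,000; Phaedra's 6,000 share passes to Phaedra's issue.
Phaedra's share (6,000) passes entirely to Yusuf.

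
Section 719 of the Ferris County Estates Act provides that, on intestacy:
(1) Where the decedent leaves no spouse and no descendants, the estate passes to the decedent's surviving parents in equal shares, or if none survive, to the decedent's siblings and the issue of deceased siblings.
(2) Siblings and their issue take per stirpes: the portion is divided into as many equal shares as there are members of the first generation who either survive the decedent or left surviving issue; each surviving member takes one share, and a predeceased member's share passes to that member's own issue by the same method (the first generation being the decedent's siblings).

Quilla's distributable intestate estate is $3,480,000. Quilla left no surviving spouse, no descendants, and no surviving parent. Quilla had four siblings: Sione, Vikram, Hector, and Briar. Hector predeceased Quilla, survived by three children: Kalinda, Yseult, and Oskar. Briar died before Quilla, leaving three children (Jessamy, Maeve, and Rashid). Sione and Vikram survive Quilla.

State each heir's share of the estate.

The entire $3,480,000 passes to the siblings and their issue.
That amount ($3,480,000) is divided into 4 shares of $870,000: Sione and Vikram each take $870,000; Hector's $870,000 share passes to Hector's issue; Briar's $870,000 share passes to Briar's issue.
Hector's share ($870,000) is divided into 3 shares of $290,000: Kalinda, Yseult, and Oskar each take $290,000.
Briar's share ($870,000) is divided into 3 shares of $290,000: Jessamy, Maeve, and Rashid each take $290,000.

Sione: $870,000; Vikram: $870,000; Kalinda: $290,000; Yseult: $290,000; Oskar: $290,000; Jessamy: $290,000; Maeve: $290,000; Rashid: $290,000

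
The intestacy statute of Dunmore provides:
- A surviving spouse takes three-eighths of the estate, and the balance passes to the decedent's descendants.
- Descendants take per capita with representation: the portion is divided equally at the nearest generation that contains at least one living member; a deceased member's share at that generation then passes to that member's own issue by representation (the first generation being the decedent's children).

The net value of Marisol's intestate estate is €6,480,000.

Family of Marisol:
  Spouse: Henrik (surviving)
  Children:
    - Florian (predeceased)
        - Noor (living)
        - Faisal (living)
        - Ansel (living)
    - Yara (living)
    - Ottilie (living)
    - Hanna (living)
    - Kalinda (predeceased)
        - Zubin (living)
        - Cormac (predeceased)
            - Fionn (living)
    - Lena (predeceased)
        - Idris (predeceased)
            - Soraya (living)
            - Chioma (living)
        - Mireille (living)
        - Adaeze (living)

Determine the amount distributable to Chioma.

Henrik takes three-eighths of €6,480,000 = €2,430,000. The remaining €4,050,000 passes to the descendants.
The descendants' portion (€4,050,000) is divided into 6 shares of €675,000: Yara, Ottilie, and Hanna each take €675,000; Florian's €675,000 share passes to Florian's issue; Kalinda's €675,000 share passes to Kalinda's issue; Lena's €675,000 share passes to Lena's issue.
Florian's share (€675,000) is divided into 3 shares of €225,000: Noor, Faisal, and Ansel each take €225,000.
Kalinda's share (€675,000) is divided into 2 shares of €337,500: Zubin takes €337,500; Cormac's €337,500 share passes to Cormac's issue.
Cormac's share (€337,500) passes entirely to Fionn.
Lena's share (€675,000) is divided into 3 shares of €225,000: Mireille and Adaeze each take €225,000; Idris's €225,000 share passes to Idris's issue.
Idris's share (€225,000) is divided into 2 shares of €112,500: Soraya and Chioma each take €112,500.

Chioma receives €112,500.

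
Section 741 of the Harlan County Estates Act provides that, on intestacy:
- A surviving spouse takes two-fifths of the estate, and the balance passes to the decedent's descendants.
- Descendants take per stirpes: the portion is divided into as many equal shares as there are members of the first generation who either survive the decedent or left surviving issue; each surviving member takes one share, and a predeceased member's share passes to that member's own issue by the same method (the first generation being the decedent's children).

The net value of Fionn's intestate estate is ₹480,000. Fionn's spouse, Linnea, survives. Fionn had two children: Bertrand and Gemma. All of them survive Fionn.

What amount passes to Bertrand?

Bertrand receives ₹144,000.

Linnea takes two-fifths of ₹480,000 = ₹192,000. The remaining ₹288,000 passes to the descendants.
The descendants' portion (₹288,000) is divided into 2 shares of ₹144,000: Bertrand and Gemma each take ₹144,000.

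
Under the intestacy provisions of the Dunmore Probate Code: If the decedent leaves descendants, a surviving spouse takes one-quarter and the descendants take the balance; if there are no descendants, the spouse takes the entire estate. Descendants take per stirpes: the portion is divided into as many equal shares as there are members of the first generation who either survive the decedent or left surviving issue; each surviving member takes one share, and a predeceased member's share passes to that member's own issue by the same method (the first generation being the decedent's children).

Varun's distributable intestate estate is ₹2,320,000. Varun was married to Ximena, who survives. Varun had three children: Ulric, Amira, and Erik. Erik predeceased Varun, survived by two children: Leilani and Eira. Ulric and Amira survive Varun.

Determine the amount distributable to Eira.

Eira receives ₹290,000.

Ximena takes one-quarter of ₹2,320,000 = ₹580,000. The remaining ₹1,740,000 passes to the descendants.
The descendants' portion (₹1,740,000) is divided into 3 shares of ₹580,000: Ulric and Amira each take ₹580,000; Erik's ₹580,000 share passes to Erik's issue.
Erik's share (₹580,000) is divided into 2 shares of ₹290,000: Leilani and Eira each take ₹290,000.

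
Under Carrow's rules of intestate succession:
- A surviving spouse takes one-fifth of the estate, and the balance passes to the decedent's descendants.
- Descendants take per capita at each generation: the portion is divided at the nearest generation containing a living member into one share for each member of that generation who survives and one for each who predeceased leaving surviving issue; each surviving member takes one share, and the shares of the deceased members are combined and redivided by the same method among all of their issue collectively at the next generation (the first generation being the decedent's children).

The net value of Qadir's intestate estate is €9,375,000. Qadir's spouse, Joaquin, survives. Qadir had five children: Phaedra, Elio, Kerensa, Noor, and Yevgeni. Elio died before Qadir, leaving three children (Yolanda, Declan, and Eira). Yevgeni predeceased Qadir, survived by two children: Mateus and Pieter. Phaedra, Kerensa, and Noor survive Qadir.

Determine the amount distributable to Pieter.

Pieter receives €600,000.

Joaquin takes one-fifth of €9,375,000 = €1,875,000. The remaining €7,500,000 passes to the descendants.
The descendants' portion (€7,500,000) is divided at the children's generation into 5 shares of €1,500,000. Phaedra, Kerensa, and Noor each take €1,500,000. The 2 shares of the deceased (Elio and Yevgeni) are combined into a pool of €3,000,000.
That pool (€3,000,000) is divided at the grandchildren's generation equally among Yolanda, Declan, Eira, Mateus, and Pieter: €600,000 each.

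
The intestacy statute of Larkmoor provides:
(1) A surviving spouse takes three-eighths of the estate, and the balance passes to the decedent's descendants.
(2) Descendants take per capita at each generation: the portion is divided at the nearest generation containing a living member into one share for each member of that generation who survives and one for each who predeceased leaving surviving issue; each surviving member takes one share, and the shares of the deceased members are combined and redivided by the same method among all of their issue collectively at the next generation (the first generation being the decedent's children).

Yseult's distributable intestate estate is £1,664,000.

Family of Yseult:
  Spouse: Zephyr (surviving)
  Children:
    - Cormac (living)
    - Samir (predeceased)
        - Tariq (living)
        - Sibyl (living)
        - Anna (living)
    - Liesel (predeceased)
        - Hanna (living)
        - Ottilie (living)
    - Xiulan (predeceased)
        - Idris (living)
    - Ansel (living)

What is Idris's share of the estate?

Zephyr takes three-eighths of £1,664,000 = £624,000. The remaining £1,040,000 passes to the descendants.
The descendants' portion (£1,040,000) is divided at the children's generation into 5 shares of £208,000. Cormac and Ansel each take £208,000. The 3 shares of the deceased (Samir, Liesel, and Xiulan) are combined into a pool of £624,000.
That pool (£624,000) is divided at the grandchildren's generation equally among Tariq, Sibyl, Anna, Hanna, Ottilie, and Idris: £104,000 each.

Idris receives £104,000.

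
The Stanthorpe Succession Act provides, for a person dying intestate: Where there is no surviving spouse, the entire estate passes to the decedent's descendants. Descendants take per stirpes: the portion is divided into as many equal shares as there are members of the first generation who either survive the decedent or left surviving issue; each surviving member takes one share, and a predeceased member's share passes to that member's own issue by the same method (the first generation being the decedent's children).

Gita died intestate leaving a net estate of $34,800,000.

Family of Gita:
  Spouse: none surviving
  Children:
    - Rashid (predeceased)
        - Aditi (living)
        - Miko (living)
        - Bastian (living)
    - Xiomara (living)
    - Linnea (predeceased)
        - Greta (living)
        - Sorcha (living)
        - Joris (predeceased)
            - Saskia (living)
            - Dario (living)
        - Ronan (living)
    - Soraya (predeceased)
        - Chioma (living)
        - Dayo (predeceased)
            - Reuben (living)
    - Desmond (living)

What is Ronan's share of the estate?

The entire $34,800,000 passes to the descendants.
That amount ($34,800,000) is divided into 5 shares of $6,960,000: Xiomara and Desmond each take $6,960,000; Rashid's $6,960,000 share passes to Rashid's issue; Linnea's $6,960,000 share passes to Linnea's issue; Soraya's $6,960,000 share passes to Soraya's issue.
Rashid's share ($6,960,000) is divided into 3 shares of $2,320,000: Aditi, Miko, and Bastian each take $2,320,000.
Linnea's share ($6,960,000) is divided into 4 shares of $1,740,000: Greta, Sorcha, and Ronan each take $1,740,000; Joris's $1,740,000 share passes to Joris's issue.
Joris's share ($1,740,000) is divided into 2 shares of $870,000: Saskia and Dario each take $870,000.
Soraya's share ($6,960,000) is divided into 2 shares of $3,480,000: Chioma takes $3,480,000; Dayo's $3,480,000 share passes to Dayo's issue.
Dayo's share ($3,480,000) passes entirely to Reuben.

Ronan receives $1,740,000.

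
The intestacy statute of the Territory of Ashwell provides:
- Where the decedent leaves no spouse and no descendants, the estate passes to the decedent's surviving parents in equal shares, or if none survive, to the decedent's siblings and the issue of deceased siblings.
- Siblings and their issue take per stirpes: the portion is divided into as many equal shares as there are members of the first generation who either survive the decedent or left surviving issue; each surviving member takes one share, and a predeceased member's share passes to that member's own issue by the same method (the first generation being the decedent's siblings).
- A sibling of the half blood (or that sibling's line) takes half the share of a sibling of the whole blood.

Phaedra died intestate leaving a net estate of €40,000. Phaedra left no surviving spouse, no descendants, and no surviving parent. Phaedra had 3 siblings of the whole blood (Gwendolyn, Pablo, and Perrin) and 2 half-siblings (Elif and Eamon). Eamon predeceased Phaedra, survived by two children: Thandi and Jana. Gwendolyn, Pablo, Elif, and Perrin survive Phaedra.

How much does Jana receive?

The entire €40,000 passes to the siblings and their issue.
Counting each half-blood sibling's line as half a unit, there are 4 units in €40,000, so one unit is €10,000. Whole-blood lines (Gwendolyn, Pablo, and Perrin) take €10,000 each; half-blood lines (Elif and Eamon) take €5,000 each.
Eamon's share (€5,000) is divided into 2 shares of €2,500: Thandi and Jana each take €2,500.

Jana receives €2,500.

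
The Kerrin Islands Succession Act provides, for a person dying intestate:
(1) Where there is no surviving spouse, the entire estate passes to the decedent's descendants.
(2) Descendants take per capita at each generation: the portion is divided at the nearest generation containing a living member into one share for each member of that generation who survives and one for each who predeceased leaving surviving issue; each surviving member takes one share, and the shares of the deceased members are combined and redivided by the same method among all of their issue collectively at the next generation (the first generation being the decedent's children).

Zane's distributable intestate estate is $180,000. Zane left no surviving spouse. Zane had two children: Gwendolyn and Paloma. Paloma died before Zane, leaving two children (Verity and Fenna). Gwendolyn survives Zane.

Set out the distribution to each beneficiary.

The entire $180,000 passes to the descendants.
That amount ($180,000) is divided at the children's generation into 2 shares of $90,000. Gwendolyn takes $90,000. The remaining share for the deceased Paloma ($90,000) is carried to the next generation.
That pool ($90,000) is divided at the grandchildren's generation equally among Verity and Fenna: $45,000 each.

Gwendolyn: $90,000; Verity: $45,000; Fenna: $45,000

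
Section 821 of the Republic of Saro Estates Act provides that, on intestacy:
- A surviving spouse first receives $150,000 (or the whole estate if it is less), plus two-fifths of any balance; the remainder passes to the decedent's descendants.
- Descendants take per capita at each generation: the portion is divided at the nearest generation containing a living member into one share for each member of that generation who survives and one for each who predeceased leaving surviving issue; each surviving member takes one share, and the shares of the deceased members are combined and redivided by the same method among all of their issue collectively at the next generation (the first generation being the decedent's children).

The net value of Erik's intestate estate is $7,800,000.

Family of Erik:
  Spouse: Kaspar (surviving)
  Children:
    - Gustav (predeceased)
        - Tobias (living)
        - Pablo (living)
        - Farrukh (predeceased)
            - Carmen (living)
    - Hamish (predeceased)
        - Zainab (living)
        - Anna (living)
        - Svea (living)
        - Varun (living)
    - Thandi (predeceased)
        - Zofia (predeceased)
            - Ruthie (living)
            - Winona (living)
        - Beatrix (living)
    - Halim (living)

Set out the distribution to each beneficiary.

Kaspar: $3,210,000; Tobias: $382,500; Pablo: $382,500; Carmen: $255,000; Zainab: $382,500; Anna: $382,500; Svea: $382,500; Varun: $382,500; Ruthie: $255,000; Winona: $255,000; Beatrix: $382,500; Halim: $1,147,500

Kaspar first takes $150,000, leaving a balance of $7,650,000. Kaspar then takes two-fifths of the balance ($3,060,000), for a total of $3,210,000. The remaining $4,590,000 passes to the descendants.
The descendants' portion ($4,590,000) is divided at the children's generation into 4 shares of $1,147,500. Halim takes $1,147,500. The 3 shares of the deceased (Gustav, Hamish, and Thandi) are combined into a pool of $3,442,500.
That pool ($3,442,500) is divided at the grandchildren's generation into 9 shares of $382,500. Tobias, Pablo, Zainab, Anna, Svea, Varun, and Beatrix each take $382,500. The 2 shares of the deceased (Farrukh and Zofia) are combined into a pool of $765,000.
That pool ($765,000) is divided at the great-grandchildren's generation equally among Carmen, Ruthie, and Winona: $255,000 each.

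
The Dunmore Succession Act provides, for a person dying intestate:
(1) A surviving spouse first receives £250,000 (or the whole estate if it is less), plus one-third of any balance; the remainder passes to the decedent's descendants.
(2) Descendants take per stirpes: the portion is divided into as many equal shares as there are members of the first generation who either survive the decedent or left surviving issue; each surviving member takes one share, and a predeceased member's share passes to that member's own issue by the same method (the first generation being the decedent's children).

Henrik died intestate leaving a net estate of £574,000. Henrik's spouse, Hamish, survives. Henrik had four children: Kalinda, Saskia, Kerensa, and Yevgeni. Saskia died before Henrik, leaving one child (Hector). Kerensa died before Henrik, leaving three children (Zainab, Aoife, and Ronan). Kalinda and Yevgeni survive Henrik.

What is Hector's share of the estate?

Hector receives £54,000.

Hamish first takes £250,000, leaving a balance of £324,000. Hamish then takes one-third of the balance (£108,000), for a total of £358,000. The remaining £216,000 passes to the descendants.
The descendants' portion (£216,000) is divided into 4 shares of £54,000: Kalinda and Yevgeni each take £54,000; Saskia's £54,000 share passes to Saskia's issue; Kerensa's £54,000 share passes to Kerensa's issue.
Saskia's share (£54,000) passes entirely to Hector.
Kerensa's share (£54,000) is divided into 3 shares of £18,000: Zainab, Aoife, and Ronan each take £18,000.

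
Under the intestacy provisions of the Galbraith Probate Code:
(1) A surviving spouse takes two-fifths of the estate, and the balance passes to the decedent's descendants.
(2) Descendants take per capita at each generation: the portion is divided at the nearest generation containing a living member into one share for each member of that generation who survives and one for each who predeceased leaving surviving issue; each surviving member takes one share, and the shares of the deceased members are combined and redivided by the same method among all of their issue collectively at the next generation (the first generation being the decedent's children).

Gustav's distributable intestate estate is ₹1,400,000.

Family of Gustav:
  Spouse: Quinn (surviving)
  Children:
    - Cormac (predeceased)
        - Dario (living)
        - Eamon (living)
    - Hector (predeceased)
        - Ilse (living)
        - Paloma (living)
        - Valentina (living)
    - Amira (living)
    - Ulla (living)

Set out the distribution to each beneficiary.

Quinn takes two-fifths of ₹1,400,000 = ₹560,000. The remaining ₹840,000 passes to the descendants.
The descendants' portion (₹840,000) is divided at the children's generation into 4 shares of ₹210,000. Amira and Ulla each take ₹210,000. The 2 shares of the deceased (Cormac and Hector) are combined into a pool of ₹420,000.
That pool (₹420,000) is divided at the grandchildren's generation equally among Dario, Eamon, Ilse, Paloma, and Valentina: ₹84,000 each.

Quinn: ₹560,000; Dario: ₹84,000; Eamon: ₹84,000; Ilse: ₹84,000; Paloma: ₹84,000; Valentina: ₹84,000; Amira: ₹210,000; Ulla: ₹210,000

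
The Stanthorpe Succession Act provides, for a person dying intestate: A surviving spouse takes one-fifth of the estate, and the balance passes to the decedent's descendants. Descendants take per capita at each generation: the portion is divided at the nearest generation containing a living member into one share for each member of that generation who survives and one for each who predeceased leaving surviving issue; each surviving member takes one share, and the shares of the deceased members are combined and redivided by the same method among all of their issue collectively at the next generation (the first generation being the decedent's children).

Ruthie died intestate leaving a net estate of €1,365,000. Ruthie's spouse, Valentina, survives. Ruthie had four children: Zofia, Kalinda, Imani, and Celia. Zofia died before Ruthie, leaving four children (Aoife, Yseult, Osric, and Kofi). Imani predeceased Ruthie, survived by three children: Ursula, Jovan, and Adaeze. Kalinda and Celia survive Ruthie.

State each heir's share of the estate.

Valentina: €273,000; Aoife: €78,000; Yseult: €78,000; Osric: €78,000; Kofi: €78,000; Kalinda: €273,000; Ursula: €78,000; Jovan: €78,000; Adaeze: €78,000; Celia: €273,000

Valentina takes one-fifth of €1,365,000 = €273,000. The remaining €1,092,000 passes to the descendants.
The descendants' portion (€1,092,000) is divided at the children's generation into 4 shares of €273,000. Kalinda and Celia each take €273,000. The 2 shares of the deceased (Zofia and Imani) are combined into a pool of €546,000.
That pool (€546,000) is divided at the grandchildren's generation equally among Aoife, Yseult, Osric, Kofi, Ursula, Jovan, and Adaeze: €78,000 each.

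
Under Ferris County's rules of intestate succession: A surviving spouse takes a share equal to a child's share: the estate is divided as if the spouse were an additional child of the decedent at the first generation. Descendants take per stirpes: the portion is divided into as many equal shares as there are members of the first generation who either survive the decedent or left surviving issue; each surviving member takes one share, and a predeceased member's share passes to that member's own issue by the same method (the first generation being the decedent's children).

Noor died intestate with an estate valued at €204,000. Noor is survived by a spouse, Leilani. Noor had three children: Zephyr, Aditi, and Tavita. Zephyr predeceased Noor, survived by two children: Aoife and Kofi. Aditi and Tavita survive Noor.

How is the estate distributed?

The spouse counts as an additional share at the children's level, so there are 4 primary shares of €51,000. Leilani takes one such share (€51,000).
The children's combined portion (€153,000) is divided into 3 shares of €51,000: Aditi and Tavita each take €51,000; Zephyr's €51,000 share passes to Zephyr's issue.
Zephyr's share (€51,000) is divided into 2 shares of €25,500: Aoife and Kofi each take €25,500.

Leilani: €51,000; Aoife: €25,500; Kofi: €25,500; Aditi: €51,000; Tavita: €51,000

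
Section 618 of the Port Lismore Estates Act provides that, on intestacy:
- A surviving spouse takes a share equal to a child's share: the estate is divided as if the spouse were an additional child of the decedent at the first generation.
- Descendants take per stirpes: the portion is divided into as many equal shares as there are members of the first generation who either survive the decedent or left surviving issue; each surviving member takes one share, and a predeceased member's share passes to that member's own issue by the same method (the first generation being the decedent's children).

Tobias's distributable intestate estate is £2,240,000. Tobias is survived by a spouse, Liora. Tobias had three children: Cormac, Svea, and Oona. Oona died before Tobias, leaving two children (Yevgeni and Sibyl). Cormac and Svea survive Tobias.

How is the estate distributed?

Liora: £560,000; Cormac: £560,000; Svea: £560,000; Yevgeni: £280,000; Sibyl: £280,000

The spouse counts as an additional share at the children's level, so there are 4 primary shares of £560,000. Liora takes one such share (£560,000).
The children's combined portion (£1,680,000) is divided into 3 shares of £560,000: Cormac and Svea each take £560,000; Oona's £560,000 share passes to Oona's issue.
Oona's share (£560,000) is divided into 2 shares of £280,000: Yevgeni and Sibyl each take £280,000.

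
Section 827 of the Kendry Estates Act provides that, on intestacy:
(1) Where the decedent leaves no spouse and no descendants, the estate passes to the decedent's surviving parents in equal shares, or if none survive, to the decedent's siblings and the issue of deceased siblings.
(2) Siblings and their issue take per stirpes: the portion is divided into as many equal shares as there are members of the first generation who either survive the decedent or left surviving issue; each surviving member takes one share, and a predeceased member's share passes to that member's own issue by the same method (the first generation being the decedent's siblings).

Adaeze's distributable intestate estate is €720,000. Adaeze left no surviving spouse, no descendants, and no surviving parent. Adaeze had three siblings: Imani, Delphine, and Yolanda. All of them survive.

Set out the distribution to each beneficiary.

Imani: €240,000; Delphine: €240,000; Yolanda: €240,000

The entire €720,000 passes to the siblings and their issue.
That amount (€720,000) is divided into 3 shares of €240,000: Imani, Delphine, and Yolanda each take €240,000.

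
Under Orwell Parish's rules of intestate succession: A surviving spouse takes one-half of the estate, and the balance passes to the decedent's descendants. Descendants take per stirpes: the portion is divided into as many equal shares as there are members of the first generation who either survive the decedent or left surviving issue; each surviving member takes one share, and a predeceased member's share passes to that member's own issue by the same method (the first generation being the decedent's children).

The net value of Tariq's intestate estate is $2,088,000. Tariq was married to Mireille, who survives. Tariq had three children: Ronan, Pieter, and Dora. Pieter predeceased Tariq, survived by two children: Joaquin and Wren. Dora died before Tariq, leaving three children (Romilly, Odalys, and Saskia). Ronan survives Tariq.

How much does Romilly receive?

Mireille takes one-half of $2,088,000 = $1,044,000. The remaining $1,044,000 passes to the descendants.
The descendants' portion ($1,044,000) is divided into 3 shares of $348,000: Ronan takes $348,000; Pieter's $348,000 share passes to Pieter's issue; Dora's $348,000 share passes to Dora's issue.
Pieter's share ($348,000) is divided into 2 shares of $174,000: Joaquin and Wren each take $174,000.
Dora's share ($348,000) is divided into 3 shares of $116,000: Romilly, Odalys, and Saskia each take $116,000.

Romilly receives $116,000.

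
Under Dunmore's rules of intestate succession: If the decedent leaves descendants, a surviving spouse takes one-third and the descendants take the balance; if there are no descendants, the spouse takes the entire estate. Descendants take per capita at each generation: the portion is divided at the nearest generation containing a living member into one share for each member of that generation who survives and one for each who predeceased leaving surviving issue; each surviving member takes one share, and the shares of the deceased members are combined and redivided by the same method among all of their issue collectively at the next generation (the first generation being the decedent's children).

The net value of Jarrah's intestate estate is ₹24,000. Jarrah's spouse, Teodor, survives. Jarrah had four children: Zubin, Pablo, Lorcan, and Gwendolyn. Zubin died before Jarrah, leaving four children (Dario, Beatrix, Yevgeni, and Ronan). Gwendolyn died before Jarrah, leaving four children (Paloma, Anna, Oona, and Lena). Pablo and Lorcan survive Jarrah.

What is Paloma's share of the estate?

Teodor takes one-third of ₹24,000 = ₹8,000. The remaining ₹16,000 passes to the descendants.
The descendants' portion (₹16,000) is divided at the children's generation into 4 shares of ₹4,000. Pablo and Lorcan each take ₹4,000. The 2 shares of the deceased (Zubin and Gwendolyn) are combined into a pool of ₹8,000.
That pool (₹8,000) is divided at the grandchildren's generation equally among Dario, Beatrix, Yevgeni, Ronan, Paloma, Anna, Oona, and Lena: ₹1,000 each.

Paloma receives ₹1,000.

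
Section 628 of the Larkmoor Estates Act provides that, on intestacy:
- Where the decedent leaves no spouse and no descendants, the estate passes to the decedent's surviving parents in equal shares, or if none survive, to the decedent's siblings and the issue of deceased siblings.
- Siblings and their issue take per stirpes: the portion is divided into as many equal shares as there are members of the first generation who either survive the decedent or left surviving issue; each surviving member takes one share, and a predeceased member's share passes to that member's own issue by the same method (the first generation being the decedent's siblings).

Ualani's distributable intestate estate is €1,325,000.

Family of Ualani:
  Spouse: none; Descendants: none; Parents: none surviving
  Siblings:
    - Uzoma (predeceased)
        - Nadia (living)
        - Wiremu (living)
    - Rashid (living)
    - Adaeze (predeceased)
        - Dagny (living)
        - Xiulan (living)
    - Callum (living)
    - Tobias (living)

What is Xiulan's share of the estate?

Xiulan receives €132,500.

The entire €1,325,000 passes to the siblings and their issue.
That amount (€1,325,000) is divided into 5 shares of €265,000: Rashid, Callum, and Tobias each take €265,000; Uzoma's €265,000 share passes to Uzoma's issue; Adaeze's €265,000 share passes to Adaeze's issue.
Uzoma's share (€265,000) is divided into 2 shares of €132,500: Nadia and Wiremu each take €132,500.
Adaeze's share (€265,000) is divided into 2 shares of €132,500: Dagny and Xiulan each take €132,500.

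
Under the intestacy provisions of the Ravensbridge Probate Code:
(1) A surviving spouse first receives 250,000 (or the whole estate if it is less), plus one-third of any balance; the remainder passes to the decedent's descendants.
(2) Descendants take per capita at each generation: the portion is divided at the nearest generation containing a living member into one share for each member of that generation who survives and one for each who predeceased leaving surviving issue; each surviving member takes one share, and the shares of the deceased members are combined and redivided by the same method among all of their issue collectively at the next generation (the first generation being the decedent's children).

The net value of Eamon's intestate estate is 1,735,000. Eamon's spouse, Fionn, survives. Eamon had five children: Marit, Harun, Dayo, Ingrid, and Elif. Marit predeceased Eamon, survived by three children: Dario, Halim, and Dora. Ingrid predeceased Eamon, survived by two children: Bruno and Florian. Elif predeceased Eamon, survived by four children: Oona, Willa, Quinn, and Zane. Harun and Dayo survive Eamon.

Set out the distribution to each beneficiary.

Fionn first takes 250,000, leaving a balance of 1,485,000. Fionn then takes one-third of the balance (495,000), for a total of 745,000. The remaining 990,000 passes to the descendants.
The descendants' portion (990,000) is divided at the children's generation into 5 shares of 198,000. Harun and Dayo each take 198,000. The 3 shares of the deceased (Marit, Ingrid, and Elif) are combined into a pool of 594,000.
That pool (594,000) is divided at the grandchildren's generation equally among Dario, Halim, Dora, Bruno, Florian, Oona, Willa, Quinn, and Zane: 66,000 each.

Fionn: 745,000; Dario: 66,000; Halim: 66,000; Dora: 66,000; Harun: 198,000; Dayo: 198,000; Bruno: 66,000; Florian: 66,000; Oona: 66,000; Willa: 66,000; Quinn: 66,000; Zane: 66,000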